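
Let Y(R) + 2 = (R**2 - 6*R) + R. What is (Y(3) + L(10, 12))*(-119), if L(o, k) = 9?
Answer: -119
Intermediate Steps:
Y(R) = -2 + R**2 - 5*R (Y(R) = -2 + ((R**2 - 6*R) + R) = -2 + (R**2 - 5*R) = -2 + R**2 - 5*R)
(Y(3) + L(10, 12))*(-119) = ((-2 + 3**2 - 5*3) + 9)*(-119) = ((-2 + 9 - 15) + 9)*(-119) = (-8 + 9)*(-119) = 1*(-119) = -119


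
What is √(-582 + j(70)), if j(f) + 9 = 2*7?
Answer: I*√577 ≈ 24.021*I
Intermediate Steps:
j(f) = 5 (j(f) = -9 + 2*7 = -9 + 14 = 5)
√(-582 + j(70)) = √(-582 + 5) = √(-577) = I*√577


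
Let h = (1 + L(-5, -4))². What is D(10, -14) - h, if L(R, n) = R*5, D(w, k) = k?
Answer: -590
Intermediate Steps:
L(R, n) = 5*R
h = 576 (h = (1 + 5*(-5))² = (1 - 25)² = (-24)² = 576)
D(10, -14) - h = -14 - 1*576 = -14 - 576 = -590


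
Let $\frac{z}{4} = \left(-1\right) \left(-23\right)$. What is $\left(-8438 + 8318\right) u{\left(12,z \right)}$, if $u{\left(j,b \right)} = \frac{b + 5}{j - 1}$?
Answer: $- \frac{11640}{11} \approx -1058.2$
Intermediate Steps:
$z = 92$ ($z = 4 \left(\left(-1\right) \left(-23\right)\right) = 4 \cdot 23 = 92$)
$u{\left(j,b \right)} = \frac{5 + b}{-1 + j}$
$\left(-8438 + 8318\right) u{\left(12,z \right)} = \left(-8438 + 8318\right) \frac{5 + 92}{-1 + 12} = - 120 \cdot \frac{1}{11} \cdot 97 = \left(-120\right) \frac{97}{11} = - \frac{11640}{11}$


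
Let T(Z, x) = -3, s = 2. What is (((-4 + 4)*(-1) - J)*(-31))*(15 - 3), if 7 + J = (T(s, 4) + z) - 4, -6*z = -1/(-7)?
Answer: -36518/7 ≈ -5216.9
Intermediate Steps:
z = -1/42 (z = -(-1)/(6*(-7)) = -(-1)*(-1)/(6*7) = -1/6*1/7 = -1/42 ≈ -0.023810)
J = -589/42 (J = -7 + ((-3 - 1/42) - 4) = -7 + (-127/42 - 4) = -7 - 295/42 = -589/42 ≈ -14.024)
(((-4 + 4)*(-1) - J)*(-31))*(15 - 3) = (((-4 + 4)*(-1) - 1*(-589/42))*(-31))*(15 - 3) = ((0*(-1) + 589/42)*(-31))*12 = ((0 + 589/42)*(-31))*12 = ((589/42)*(-31))*12 = -18259/42*12 = -36518/7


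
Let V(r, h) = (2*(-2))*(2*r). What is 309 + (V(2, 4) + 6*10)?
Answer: 353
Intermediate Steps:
V(r, h) = -8*r
309 + (V(2, 4) + 6*10) = 309 + (-8*2 + 6*10) = 309 + (-16 + 60) = 309 + 44 = 353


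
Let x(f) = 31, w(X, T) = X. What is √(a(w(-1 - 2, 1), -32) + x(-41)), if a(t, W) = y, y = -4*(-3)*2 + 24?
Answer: √79 ≈ 8.8882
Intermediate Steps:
y = 48 (y = 12*2 + 24 = 24 + 24 = 48)
a(t, W) = 48
√(a(w(-1 - 2, 1), -32) + x(-41)) = √(48 + 31) = √79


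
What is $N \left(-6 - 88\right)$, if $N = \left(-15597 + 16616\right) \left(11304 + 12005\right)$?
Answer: $-2232675874$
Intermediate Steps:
$N = 23751871$ ($N = 1019 \cdot 23309 = 23751871$)
$N \left(-6 - 88\right) = 23751871 \left(-6 - 88\right) = 23751871 \left(-94\right) = -2232675874$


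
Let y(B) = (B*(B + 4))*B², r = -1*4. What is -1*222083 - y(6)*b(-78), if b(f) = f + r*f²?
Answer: 52512157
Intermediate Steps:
r = -4
y(B) = B³*(4 + B) (y(B) = (B*(4 + B))*B² = B³*(4 + B))
b(f) = f - 4*f²
-1*222083 - y(6)*b(-78) = -1*222083 - 6³*(4 + 6)*(-78*(1 - 4*(-78))) = -222083 - 216*10*(-78*(1 + 312)) = -222083 - 2160*(-78*313) = -222083 - 2160*(-24414) = -222083 - 1*(-52734240) = -222083 + 52734240 = 52512157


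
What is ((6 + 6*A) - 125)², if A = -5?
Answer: 22201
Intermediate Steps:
((6 + 6*A) - 125)² = ((6 + 6*(-5)) - 125)² = ((6 - 30) - 125)² = (-24 - 125)² = (-149)² = 22201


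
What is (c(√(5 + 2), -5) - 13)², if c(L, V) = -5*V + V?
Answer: 49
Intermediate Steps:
c(L, V) = -4*V
(c(√(5 + 2), -5) - 13)² = (-4*(-5) - 13)² = (20 - 13)² = 7² = 49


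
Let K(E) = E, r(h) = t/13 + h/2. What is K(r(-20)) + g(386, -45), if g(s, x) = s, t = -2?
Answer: 4886/13 ≈ 375.85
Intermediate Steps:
r(h) = -2/13 + h/2
K(r(-20)) + g(386, -45) = (-2/13 + (½)*(-20)) + 386 = (-2/13 - 10) + 386 = -132/13 + 386 = 4886/13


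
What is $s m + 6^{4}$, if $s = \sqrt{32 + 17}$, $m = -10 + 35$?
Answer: $1471$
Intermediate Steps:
$m = 25$
$s = 7$ ($s = \sqrt{49} = 7$)
$s m + 6^{4} = 7 \cdot 25 + 6^{4} = 175 + 1296 = 1471$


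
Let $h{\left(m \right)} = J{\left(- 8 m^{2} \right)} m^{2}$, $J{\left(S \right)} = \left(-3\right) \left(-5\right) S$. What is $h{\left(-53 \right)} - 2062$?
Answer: $-946859782$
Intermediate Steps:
$J{\left(S \right)} = 15 S$
$h{\left(m \right)} = - 120 m^{4}$ ($h{\left(m \right)} = 15 \left(- 8 m^{2}\right) m^{2} = - 120 m^{2} m^{2} = - 120 m^{4}$)
$h{\left(-53 \right)} - 2062 = - 120 \left(-53\right)^{4} - 2062 = \left(-120\right) 7890481 - 2062 = -946857720 - 2062 = -946859782$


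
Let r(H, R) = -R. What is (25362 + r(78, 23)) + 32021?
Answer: 57360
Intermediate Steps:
(25362 + r(78, 23)) + 32021 = (25362 - 1*23) + 32021 = (25362 - 23) + 32021 = 25339 + 32021 = 57360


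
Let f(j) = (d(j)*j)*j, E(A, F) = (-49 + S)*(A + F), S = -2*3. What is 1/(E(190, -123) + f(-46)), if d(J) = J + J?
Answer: -1/198357 ≈ -5.0414e-6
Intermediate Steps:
S = -6
d(J) = 2*J
E(A, F) = -55*A - 55*F (E(A, F) = (-49 - 6)*(A + F) = -55*(A + F) = -55*A - 55*F)
f(j) = 2*j³ (f(j) = ((2*j)*j)*j = (2*j²)*j = 2*j³)
1/(E(190, -123) + f(-46)) = 1/((-55*190 - 55*(-123)) + 2*(-46)³) = 1/((-10450 + 6765) + 2*(-97336)) = 1/(-3685 - 194672) = 1/(-198357) = -1/198357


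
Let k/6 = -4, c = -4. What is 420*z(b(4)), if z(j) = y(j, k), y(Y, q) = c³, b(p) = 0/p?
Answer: -26880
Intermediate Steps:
k = -24 (k = 6*(-4) = -24)
b(p) = 0
y(Y, q) = -64 (y(Y, q) = (-4)³ = -64)
z(j) = -64
420*z(b(4)) = 420*(-64) = -26880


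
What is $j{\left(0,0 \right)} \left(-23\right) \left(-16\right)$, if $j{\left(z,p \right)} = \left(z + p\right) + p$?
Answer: $0$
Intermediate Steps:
$j{\left(z,p \right)} = z + 2 p$ ($j{\left(z,p \right)} = \left(p + z\right) + p = z + 2 p$)
$j{\left(0,0 \right)} \left(-23\right) \left(-16\right) = \left(0 + 2 \cdot 0\right) \left(-23\right) \left(-16\right) = \left(0 + 0\right) \left(-23\right) \left(-16\right) = 0 \left(-23\right) \left(-16\right) = 0 \left(-16\right) = 0$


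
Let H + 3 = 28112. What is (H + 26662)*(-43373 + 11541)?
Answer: -1743470472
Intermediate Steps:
H = 28109 (H = -3 + 28112 = 28109)
(H + 26662)*(-43373 + 11541) = (28109 + 26662)*(-43373 + 11541) = 54771*(-31832) = -1743470472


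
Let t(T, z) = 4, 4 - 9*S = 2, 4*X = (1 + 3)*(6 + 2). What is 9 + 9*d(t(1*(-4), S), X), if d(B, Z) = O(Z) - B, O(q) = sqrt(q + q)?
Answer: 9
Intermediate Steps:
X = 8 (X = ((1 + 3)*(6 + 2))/4 = (4*8)/4 = (1/4)*32 = 8)
S = 2/9 (S = 4/9 - 1/9*2 = 4/9 - 2/9 = 2/9 ≈ 0.22222)
O(q) = sqrt(2)*sqrt(q) (O(q) = sqrt(2*q) = sqrt(2)*sqrt(q))
d(B, Z) = -B + sqrt(2)*sqrt(Z) (d(B, Z) = sqrt(2)*sqrt(Z) - B = -B + sqrt(2)*sqrt(Z))
9 + 9*d(t(1*(-4), S), X) = 9 + 9*(-1*4 + sqrt(2)*sqrt(8)) = 9 + 9*(-4 + sqrt(2)*(2*sqrt(2))) = 9 + 9*(-4 + 4) = 9 + 9*0 = 9 + 0 = 9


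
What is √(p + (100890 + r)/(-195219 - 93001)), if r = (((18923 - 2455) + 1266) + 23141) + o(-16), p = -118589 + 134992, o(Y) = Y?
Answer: √340642239792105/144110 ≈ 128.07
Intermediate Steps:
p = 16403
r = 40859 (r = (((18923 - 2455) + 1266) + 23141) - 16 = ((16468 + 1266) + 23141) - 16 = (17734 + 23141) - 16 = 40875 - 16 = 40859)
√(p + (100890 + r)/(-195219 - 93001)) = √(16403 + (100890 + 40859)/(-195219 - 93001)) = √(16403 + 141749/(-288220)) = √(16403 + 141749*(-1/288220)) = √(16403 - 141749/288220) = √(4727530911/288220) = √340642239792105/144110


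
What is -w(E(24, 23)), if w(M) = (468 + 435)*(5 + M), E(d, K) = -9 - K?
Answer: 24381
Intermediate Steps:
w(M) = 4515 + 903*M (w(M) = 903*(5 + M) = 4515 + 903*M)
-w(E(24, 23)) = -(4515 + 903*(-9 - 1*23)) = -(4515 + 903*(-9 - 23)) = -(4515 + 903*(-32)) = -(4515 - 28896) = -1*(-24381) = 24381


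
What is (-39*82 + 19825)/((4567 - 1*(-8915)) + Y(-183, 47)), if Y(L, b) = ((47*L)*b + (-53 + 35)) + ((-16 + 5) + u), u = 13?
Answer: -16627/390781 ≈ -0.042548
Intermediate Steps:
Y(L, b) = -16 + 47*L*b (Y(L, b) = ((47*L)*b + (-53 + 35)) + ((-16 + 5) + 13) = (47*L*b - 18) + (-11 + 13) = (-18 + 47*L*b) + 2 = -16 + 47*L*b)
(-39*82 + 19825)/((4567 - 1*(-8915)) + Y(-183, 47)) = (-39*82 + 19825)/((4567 - 1*(-8915)) + (-16 + 47*(-183)*47)) = (-3198 + 19825)/((4567 + 8915) + (-16 - 404247)) = 16627/(13482 - 404263) = 16627/(-390781) = 16627*(-1/390781) = -16627/390781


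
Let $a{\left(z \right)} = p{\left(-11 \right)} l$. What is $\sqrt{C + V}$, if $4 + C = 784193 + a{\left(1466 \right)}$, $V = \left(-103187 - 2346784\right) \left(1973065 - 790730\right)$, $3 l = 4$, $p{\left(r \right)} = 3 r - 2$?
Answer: $\frac{2 i \sqrt{6517542775821}}{3} \approx 1.702 \cdot 10^{6} i$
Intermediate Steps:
$p{\left(r \right)} = -2 + 3 r$
$l = \frac{4}{3}$ ($l = \frac{1}{3} \cdot 4 = \frac{4}{3} \approx 1.3333$)
$V = -2896686462285$ ($V = \left(-2449971\right) 1182335 = -2896686462285$)
$a{\left(z \right)} = - \frac{140}{3}$ ($a{\left(z \right)} = \left(-2 + 3 \left(-11\right)\right) \frac{4}{3} = \left(-2 - 33\right) \frac{4}{3} = \left(-35\right) \frac{4}{3} = - \frac{140}{3}$)
$C = \frac{2352427}{3}$ ($C = -4 + \left(784193 - \frac{140}{3}\right) = -4 + \frac{2352439}{3} = \frac{2352427}{3} \approx 7.8414 \cdot 10^{5}$)
$\sqrt{C + V} = \sqrt{\frac{2352427}{3} - 2896686462285} = \sqrt{- \frac{8690057034428}{3}} = \frac{2 i \sqrt{6517542775821}}{3}$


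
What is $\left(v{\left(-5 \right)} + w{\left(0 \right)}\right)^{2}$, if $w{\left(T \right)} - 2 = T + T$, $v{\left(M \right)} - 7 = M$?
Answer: $16$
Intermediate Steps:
$v{\left(M \right)} = 7 + M$
$w{\left(T \right)} = 2 + 2 T$ ($w{\left(T \right)} = 2 + \left(T + T\right) = 2 + 2 T$)
$\left(v{\left(-5 \right)} + w{\left(0 \right)}\right)^{2} = \left(\left(7 - 5\right) + \left(2 + 2 \cdot 0\right)\right)^{2} = \left(2 + \left(2 + 0\right)\right)^{2} = \left(2 + 2\right)^{2} = 4^{2} = 16$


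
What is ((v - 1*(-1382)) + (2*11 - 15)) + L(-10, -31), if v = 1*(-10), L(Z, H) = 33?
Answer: 1412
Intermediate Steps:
v = -10
((v - 1*(-1382)) + (2*11 - 15)) + L(-10, -31) = ((-10 - 1*(-1382)) + (2*11 - 15)) + 33 = ((-10 + 1382) + (22 - 15)) + 33 = (1372 + 7) + 33 = 1379 + 33 = 1412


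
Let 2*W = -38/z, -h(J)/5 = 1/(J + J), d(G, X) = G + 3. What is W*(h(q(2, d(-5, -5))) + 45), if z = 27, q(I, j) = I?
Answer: -3325/108 ≈ -30.787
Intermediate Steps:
d(G, X) = 3 + G
h(J) = -5/(2*J) (h(J) = -5/(J + J) = -5*1/(2*J) = -5/(2*J))
W = -19/27 (W = (-38/27)/2 = (-38*1/27)/2 = (1/2)*(-38/27) = -19/27 ≈ -0.70370)
W*(h(q(2, d(-5, -5))) + 45) = -19*(-5/2/2 + 45)/27 = -19*(-5/2*1/2 + 45)/27 = -19*(-5/4 + 45)/27 = -19/27*175/4 = -3325/108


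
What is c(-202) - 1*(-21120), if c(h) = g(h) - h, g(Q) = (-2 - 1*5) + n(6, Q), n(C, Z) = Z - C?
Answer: 21107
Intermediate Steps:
g(Q) = -13 + Q (g(Q) = (-2 - 1*5) + (Q - 1*6) = (-2 - 5) + (Q - 6) = -7 + (-6 + Q) = -13 + Q)
c(h) = -13 (c(h) = (-13 + h) - h = -13)
c(-202) - 1*(-21120) = -13 - 1*(-21120) = -13 + 21120 = 21107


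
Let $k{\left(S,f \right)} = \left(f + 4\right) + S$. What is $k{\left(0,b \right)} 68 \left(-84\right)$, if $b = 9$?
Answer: $-74256$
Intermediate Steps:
$k{\left(S,f \right)} = 4 + S + f$ ($k{\left(S,f \right)} = \left(4 + f\right) + S = 4 + S + f$)
$k{\left(0,b \right)} 68 \left(-84\right) = \left(4 + 0 + 9\right) 68 \left(-84\right) = 13 \cdot 68 \left(-84\right) = 884 \left(-84\right) = -74256$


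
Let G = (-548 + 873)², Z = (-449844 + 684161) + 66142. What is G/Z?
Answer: 105625/300459 ≈ 0.35155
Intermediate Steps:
Z = 300459 (Z = 234317 + 66142 = 300459)
G = 105625 (G = 325² = 105625)
G/Z = 105625/300459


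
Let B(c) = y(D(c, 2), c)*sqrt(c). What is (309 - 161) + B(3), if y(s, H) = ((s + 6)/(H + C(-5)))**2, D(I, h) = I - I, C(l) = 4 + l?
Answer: 148 + 9*sqrt(3) ≈ 163.59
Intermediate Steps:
D(I, h) = 0
y(s, H) = (6 + s)**2/(-1 + H)**2 (y(s, H) = ((s + 6)/(H + (4 - 5)))**2 = ((6 + s)/(H - 1))**2 = ((6 + s)/(-1 + H))**2 = (6 + s)**2/(-1 + H)**2)
B(c) = 36*sqrt(c)/(-1 + c)**2 (B(c) = ((6 + 0)**2/(-1 + c)**2)*sqrt(c) = (6**2/(-1 + c)**2)*sqrt(c) = (36/(-1 + c)**2)*sqrt(c) = 36*sqrt(c)/(-1 + c)**2)
(309 - 161) + B(3) = (309 - 161) + 36*sqrt(3)/(-1 + 3)**2 = 148 + 36*sqrt(3)/2**2 = 148 + 36*sqrt(3)*(1/4) = 148 + 9*sqrt(3)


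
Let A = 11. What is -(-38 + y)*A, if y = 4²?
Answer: 242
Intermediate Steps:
y = 16
-(-38 + y)*A = -(-38 + 16)*11 = -(-22)*11 = -1*(-242) = 242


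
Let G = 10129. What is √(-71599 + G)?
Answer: 3*I*√6830 ≈ 247.93*I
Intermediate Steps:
√(-71599 + G) = √(-71599 + 10129) = √(-61470) = 3*I*√6830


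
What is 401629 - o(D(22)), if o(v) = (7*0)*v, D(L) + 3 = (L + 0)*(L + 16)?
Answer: 401629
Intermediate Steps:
D(L) = -3 + L*(16 + L) (D(L) = -3 + (L + 0)*(L + 16) = -3 + L*(16 + L))
o(v) = 0 (o(v) = 0*v = 0)
401629 - o(D(22)) = 401629 - 1*0 = 401629 + 0 = 401629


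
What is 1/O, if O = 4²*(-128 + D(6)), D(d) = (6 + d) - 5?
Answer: -1/1936 ≈ -0.00051653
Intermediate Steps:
D(d) = 1 + d
O = -1936 (O = 4²*(-128 + (1 + 6)) = 16*(-128 + 7) = 16*(-121) = -1936)
1/O = 1/(-1936) = -1/1936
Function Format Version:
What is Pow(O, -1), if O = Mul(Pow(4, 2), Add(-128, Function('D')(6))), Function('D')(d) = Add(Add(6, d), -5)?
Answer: Rational(-1, 1936) ≈ -0.00051653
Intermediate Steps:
Function('D')(d) = Add(1, d)
O = -1936 (O = Mul(Pow(4, 2), Add(-128, Add(1, 6))) = Mul(16, Add(-128, 7)) = Mul(16, -121) = -1936)
Pow(O, -1) = Pow(-1936, -1) = Rational(-1, 1936)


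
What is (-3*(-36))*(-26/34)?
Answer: -1404/17 ≈ -82.588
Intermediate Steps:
(-3*(-36))*(-26/34) = 108*(-26*1/34) = 108*(-13/17) = -1404/17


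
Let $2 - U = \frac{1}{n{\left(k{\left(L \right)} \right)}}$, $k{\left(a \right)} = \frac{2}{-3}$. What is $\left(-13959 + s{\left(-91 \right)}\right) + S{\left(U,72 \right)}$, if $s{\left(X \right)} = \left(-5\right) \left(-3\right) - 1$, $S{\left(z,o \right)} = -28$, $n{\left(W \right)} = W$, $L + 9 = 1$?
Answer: $-13973$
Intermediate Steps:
$L = -8$ ($L = -9 + 1 = -8$)
$k{\left(a \right)} = - \frac{2}{3}$ ($k{\left(a \right)} = 2 \left(- \frac{1}{3}\right) = - \frac{2}{3}$)
$U = \frac{7}{2}$ ($U = 2 - \frac{1}{- \frac{2}{3}} = 2 - - \frac{3}{2} = 2 + \frac{3}{2} = \frac{7}{2} \approx 3.5$)
$s{\left(X \right)} = 14$ ($s{\left(X \right)} = 15 - 1 = 14$)
$\left(-13959 + s{\left(-91 \right)}\right) + S{\left(U,72 \right)} = \left(-13959 + 14\right) - 28 = -13945 - 28 = -13973$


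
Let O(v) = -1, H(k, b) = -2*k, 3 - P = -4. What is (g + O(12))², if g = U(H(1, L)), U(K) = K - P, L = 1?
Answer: 100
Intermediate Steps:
P = 7 (P = 3 - 1*(-4) = 3 + 4 = 7)
U(K) = -7 + K (U(K) = K - 1*7 = K - 7 = -7 + K)
g = -9 (g = -7 - 2*1 = -7 - 2 = -9)
(g + O(12))² = (-9 - 1)² = (-10)² = 100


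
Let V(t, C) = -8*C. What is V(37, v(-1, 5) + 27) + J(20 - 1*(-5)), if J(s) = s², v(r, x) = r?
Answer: 417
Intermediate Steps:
V(37, v(-1, 5) + 27) + J(20 - 1*(-5)) = -8*(-1 + 27) + (20 - 1*(-5))² = -8*26 + (20 + 5)² = -208 + 25² = -208 + 625 = 417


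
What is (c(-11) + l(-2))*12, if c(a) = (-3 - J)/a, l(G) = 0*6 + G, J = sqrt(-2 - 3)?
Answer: -228/11 + 12*I*sqrt(5)/11 ≈ -20.727 + 2.4393*I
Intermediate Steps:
J = I*sqrt(5) (J = sqrt(-5) = I*sqrt(5) ≈ 2.2361*I)
l(G) = G (l(G) = 0 + G = G)
c(a) = (-3 - I*sqrt(5))/a
(c(-11) + l(-2))*12 = ((-3 - I*sqrt(5))/(-11) - 2)*12 = (-(-3 - I*sqrt(5))/11 - 2)*12 = ((3/11 + I*sqrt(5)/11) - 2)*12 = (-19/11 + I*sqrt(5)/11)*12 = -228/11 + 12*I*sqrt(5)/11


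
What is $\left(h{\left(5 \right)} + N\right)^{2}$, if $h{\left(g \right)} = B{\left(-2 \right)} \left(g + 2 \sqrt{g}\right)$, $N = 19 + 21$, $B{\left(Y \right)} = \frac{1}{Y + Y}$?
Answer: $\frac{24045}{16} - \frac{155 \sqrt{5}}{4} \approx 1416.2$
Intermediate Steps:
$B{\left(Y \right)} = \frac{1}{2 Y}$
$N = 40$
$h{\left(g \right)} = - \frac{\sqrt{g}}{2} - \frac{g}{4}$ ($h{\left(g \right)} = \frac{1}{2 \left(-2\right)} \left(g + 2 \sqrt{g}\right) = \frac{1}{2} \left(- \frac{1}{2}\right) \left(g + 2 \sqrt{g}\right) = - \frac{g + 2 \sqrt{g}}{4} = - \frac{\sqrt{g}}{2} - \frac{g}{4}$)
$\left(h{\left(5 \right)} + N\right)^{2} = \left(\left(- \frac{\sqrt{5}}{2} - \frac{5}{4}\right) + 40\right)^{2} = \left(\left(- \frac{5}{4} - \frac{\sqrt{5}}{2}\right) + 40\right)^{2} = \left(\frac{155}{4} - \frac{\sqrt{5}}{2}\right)^{2}$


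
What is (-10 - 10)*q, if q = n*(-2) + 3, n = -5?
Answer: -260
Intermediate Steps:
q = 13 (q = -5*(-2) + 3 = 10 + 3 = 13)
(-10 - 10)*q = (-10 - 10)*13 = -20*13 = -260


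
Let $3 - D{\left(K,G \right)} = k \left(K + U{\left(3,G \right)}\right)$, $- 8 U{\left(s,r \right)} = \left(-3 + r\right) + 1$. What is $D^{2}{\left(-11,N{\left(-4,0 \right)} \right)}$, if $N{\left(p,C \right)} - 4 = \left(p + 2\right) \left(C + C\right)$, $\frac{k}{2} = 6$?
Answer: $19044$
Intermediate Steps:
$U{\left(s,r \right)} = \frac{1}{4} - \frac{r}{8}$ ($U{\left(s,r \right)} = - \frac{\left(-3 + r\right) + 1}{8} = - \frac{-2 + r}{8} = \frac{1}{4} - \frac{r}{8}$)
$k = 12$ ($k = 2 \cdot 6 = 12$)
$N{\left(p,C \right)} = 4 + 2 C \left(2 + p\right)$ ($N{\left(p,C \right)} = 4 + \left(p + 2\right) \left(C + C\right) = 4 + \left(2 + p\right) 2 C = 4 + 2 C \left(2 + p\right)$)
$D{\left(K,G \right)} = - 12 K + \frac{3 G}{2}$ ($D{\left(K,G \right)} = 3 - 12 \left(K - \left(- \frac{1}{4} + \frac{G}{8}\right)\right) = 3 - 12 \left(\frac{1}{4} + K - \frac{G}{8}\right) = 3 - \left(3 + 12 K - \frac{3 G}{2}\right) = - 12 K + \frac{3 G}{2}$)
$D^{2}{\left(-11,N{\left(-4,0 \right)} \right)} = \left(\left(-12\right) \left(-11\right) + \frac{3 \left(4 + 4 \cdot 0 + 2 \cdot 0 \left(-4\right)\right)}{2}\right)^{2} = \left(132 + \frac{3 \left(4 + 0 + 0\right)}{2}\right)^{2} = \left(132 + \frac{3}{2} \cdot 4\right)^{2} = \left(132 + 6\right)^{2} = 138^{2} = 19044$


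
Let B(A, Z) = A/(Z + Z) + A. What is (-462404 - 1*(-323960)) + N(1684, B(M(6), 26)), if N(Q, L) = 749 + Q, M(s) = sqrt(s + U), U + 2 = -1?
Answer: -136011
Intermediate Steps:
U = -3 (U = -2 - 1 = -3)
M(s) = sqrt(-3 + s) (M(s) = sqrt(s - 3) = sqrt(-3 + s))
B(A, Z) = A + A/(2*Z) (B(A, Z) = A/((2*Z)) + A = (1/(2*Z))*A + A = A/(2*Z) + A = A + A/(2*Z))
(-462404 - 1*(-323960)) + N(1684, B(M(6), 26)) = (-462404 - 1*(-323960)) + (749 + 1684) = (-462404 + 323960) + 2433 = -138444 + 2433 = -136011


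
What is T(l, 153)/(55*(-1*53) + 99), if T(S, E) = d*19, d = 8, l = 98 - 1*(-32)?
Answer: -19/352 ≈ -0.053977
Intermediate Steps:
l = 130 (l = 98 + 32 = 130)
T(S, E) = 152 (T(S, E) = 8*19 = 152)
T(l, 153)/(55*(-1*53) + 99) = 152/(55*(-1*53) + 99) = 152/(55*(-53) + 99) = 152/(-2915 + 99) = 152/(-2816) = 152*(-1/2816) = -19/352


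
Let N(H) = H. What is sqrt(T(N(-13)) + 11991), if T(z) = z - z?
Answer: sqrt(11991) ≈ 109.50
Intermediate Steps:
T(z) = 0
sqrt(T(N(-13)) + 11991) = sqrt(0 + 11991) = sqrt(11991)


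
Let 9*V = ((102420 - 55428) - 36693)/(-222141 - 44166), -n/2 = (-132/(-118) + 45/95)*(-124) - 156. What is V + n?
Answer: 633086717479/895590441 ≈ 706.89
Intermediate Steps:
n = 792432/1121 (n = -2*((-132/(-118) + 45/95)*(-124) - 156) = -2*((-132*(-1/118) + 45*(1/95))*(-124) - 156) = -2*((66/59 + 9/19)*(-124) - 156) = -2*((1785/1121)*(-124) - 156) = -2*(-221340/1121 - 156) = -2*(-396216/1121) = 792432/1121 ≈ 706.90)
V = -3433/798921 (V = (((102420 - 55428) - 36693)/(-222141 - 44166))/9 = ((46992 - 36693)/(-266307))/9 = (10299*(-1/266307))/9 = (1/9)*(-3433/88769) = -3433/798921 ≈ -0.0042970)
V + n = -3433/798921 + 792432/1121 = 633086717479/895590441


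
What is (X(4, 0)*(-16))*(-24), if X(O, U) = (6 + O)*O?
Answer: 15360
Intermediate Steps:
X(O, U) = O*(6 + O)
(X(4, 0)*(-16))*(-24) = ((4*(6 + 4))*(-16))*(-24) = ((4*10)*(-16))*(-24) = (40*(-16))*(-24) = -640*(-24) = 15360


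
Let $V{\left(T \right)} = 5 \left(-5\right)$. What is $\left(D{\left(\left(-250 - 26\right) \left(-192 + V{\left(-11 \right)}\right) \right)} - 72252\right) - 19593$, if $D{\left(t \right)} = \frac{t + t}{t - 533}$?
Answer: $- \frac{5451707571}{59359} \approx -91843.0$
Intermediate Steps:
$V{\left(T \right)} = -25$
$D{\left(t \right)} = \frac{2 t}{-533 + t}$
$\left(D{\left(\left(-250 - 26\right) \left(-192 + V{\left(-11 \right)}\right) \right)} - 72252\right) - 19593 = \left(\frac{2 \left(-250 - 26\right) \left(-192 - 25\right)}{-533 + \left(-250 - 26\right) \left(-192 - 25\right)} - 72252\right) - 19593 = \left(\frac{2 \left(\left(-276\right) \left(-217\right)\right)}{-533 - -59892} - 72252\right) - 19593 = \left(2 \cdot 59892 \frac{1}{-533 + 59892} - 72252\right) - 19593 = \left(2 \cdot 59892 \cdot \frac{1}{59359} - 72252\right) - 19593 = \left(\frac{119784}{59359} - 72252\right) - 19593 = - \frac{4288686684}{59359} - 19593 = - \frac{5451707571}{59359}$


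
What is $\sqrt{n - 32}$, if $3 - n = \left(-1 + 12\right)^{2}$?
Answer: $5 i \sqrt{6} \approx 12.247 i$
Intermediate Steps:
$n = -118$ ($n = 3 - \left(-1 + 12\right)^{2} = 3 - 11^{2} = 3 - 121 = -118$)
$\sqrt{n - 32} = \sqrt{-118 - 32} = \sqrt{-150} = 5 i \sqrt{6}$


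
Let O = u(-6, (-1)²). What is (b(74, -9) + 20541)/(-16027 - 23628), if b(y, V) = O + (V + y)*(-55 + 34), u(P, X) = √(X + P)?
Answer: -19176/39655 - I*√5/39655 ≈ -0.48357 - 5.6388e-5*I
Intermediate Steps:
u(P, X) = √(P + X)
O = I*√5 (O = √(-6 + (-1)²) = √(-6 + 1) = √(-5) = I*√5 ≈ 2.2361*I)
b(y, V) = -21*V - 21*y + I*√5 (b(y, V) = I*√5 + (V + y)*(-55 + 34) = I*√5 + (V + y)*(-21) = I*√5 + (-21*V - 21*y) = -21*V - 21*y + I*√5)
(b(74, -9) + 20541)/(-16027 - 23628) = ((-21*(-9) - 21*74 + I*√5) + 20541)/(-16027 - 23628) = ((189 - 1554 + I*√5) + 20541)/(-39655) = ((-1365 + I*√5) + 20541)*(-1/39655) = (19176 + I*√5)*(-1/39655) = -19176/39655 - I*√5/39655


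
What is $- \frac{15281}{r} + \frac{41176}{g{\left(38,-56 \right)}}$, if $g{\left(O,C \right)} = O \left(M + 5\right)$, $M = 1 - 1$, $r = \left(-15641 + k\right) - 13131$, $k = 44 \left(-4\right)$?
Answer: $\frac{597433119}{2750060} \approx 217.24$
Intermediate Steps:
$k = -176$
$r = -28948$ ($r = \left(-15641 - 176\right) - 13131 = -15817 - 13131 = -28948$)
$M = 0$
$g{\left(O,C \right)} = 5 O$ ($g{\left(O,C \right)} = O \left(0 + 5\right) = O 5 = 5 O$)
$- \frac{15281}{r} + \frac{41176}{g{\left(38,-56 \right)}} = - \frac{15281}{-28948} + \frac{41176}{5 \cdot 38} = \left(-15281\right) \left(- \frac{1}{28948}\right) + \frac{41176}{190} = \frac{15281}{28948} + 41176 \cdot \frac{1}{190} = \frac{15281}{28948} + \frac{20588}{95} = \frac{597433119}{2750060}$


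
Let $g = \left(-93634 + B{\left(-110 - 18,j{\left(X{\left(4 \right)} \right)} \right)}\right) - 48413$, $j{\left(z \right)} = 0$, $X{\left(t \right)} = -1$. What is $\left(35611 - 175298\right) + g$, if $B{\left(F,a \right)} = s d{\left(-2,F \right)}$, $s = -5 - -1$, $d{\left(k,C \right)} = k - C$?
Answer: $-282238$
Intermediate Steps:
$s = -4$ ($s = -5 + 1 = -4$)
$B{\left(F,a \right)} = 8 + 4 F$ ($B{\left(F,a \right)} = - 4 \left(-2 - F\right) = 8 + 4 F$)
$g = -142551$ ($g = \left(-93634 + \left(8 + 4 \left(-110 - 18\right)\right)\right) - 48413 = \left(-93634 + \left(8 + 4 \left(-128\right)\right)\right) - 48413 = \left(-93634 + \left(8 - 512\right)\right) - 48413 = \left(-93634 - 504\right) - 48413 = -94138 - 48413 = -142551$)
$\left(35611 - 175298\right) + g = \left(35611 - 175298\right) - 142551 = -139687 - 142551 = -282238$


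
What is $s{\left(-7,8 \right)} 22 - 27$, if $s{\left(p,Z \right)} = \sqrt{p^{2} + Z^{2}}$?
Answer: $-27 + 22 \sqrt{113} \approx 206.86$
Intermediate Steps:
$s{\left(p,Z \right)} = \sqrt{Z^{2} + p^{2}}$
$s{\left(-7,8 \right)} 22 - 27 = \sqrt{8^{2} + \left(-7\right)^{2}} \cdot 22 - 27 = \sqrt{64 + 49} \cdot 22 - 27 = \sqrt{113} \cdot 22 - 27 = 22 \sqrt{113} - 27 = -27 + 22 \sqrt{113}$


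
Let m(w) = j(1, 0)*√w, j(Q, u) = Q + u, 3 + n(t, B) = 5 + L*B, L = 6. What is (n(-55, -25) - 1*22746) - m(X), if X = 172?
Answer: -22894 - 2*√43 ≈ -22907.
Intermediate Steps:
n(t, B) = 2 + 6*B (n(t, B) = -3 + (5 + 6*B) = 2 + 6*B)
m(w) = √w (m(w) = (1 + 0)*√w = 1*√w = √w)
(n(-55, -25) - 1*22746) - m(X) = ((2 + 6*(-25)) - 1*22746) - √172 = ((2 - 150) - 22746) - 2*√43 = (-148 - 22746) - 2*√43 = -22894 - 2*√43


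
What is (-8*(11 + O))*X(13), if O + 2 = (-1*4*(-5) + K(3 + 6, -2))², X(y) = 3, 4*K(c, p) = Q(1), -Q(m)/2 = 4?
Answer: -7992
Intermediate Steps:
Q(m) = -8 (Q(m) = -2*4 = -8)
K(c, p) = -2 (K(c, p) = (¼)*(-8) = -2)
O = 322 (O = -2 + (-1*4*(-5) - 2)² = -2 + (-4*(-5) - 2)² = -2 + (20 - 2)² = -2 + 18² = -2 + 324 = 322)
(-8*(11 + O))*X(13) = -8*(11 + 322)*3 = -8*333*3 = -2664*3 = -7992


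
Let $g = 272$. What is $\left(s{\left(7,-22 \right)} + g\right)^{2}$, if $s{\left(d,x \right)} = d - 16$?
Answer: $69169$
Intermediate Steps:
$s{\left(d,x \right)} = -16 + d$
$\left(s{\left(7,-22 \right)} + g\right)^{2} = \left(\left(-16 + 7\right) + 272\right)^{2} = \left(-9 + 272\right)^{2} = 263^{2} = 69169$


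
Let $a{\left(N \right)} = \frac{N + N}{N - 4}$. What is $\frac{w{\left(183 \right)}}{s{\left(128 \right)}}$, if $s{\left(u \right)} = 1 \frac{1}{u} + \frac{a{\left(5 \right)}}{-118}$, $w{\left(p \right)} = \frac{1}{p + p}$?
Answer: $- \frac{3776}{106323} \approx -0.035514$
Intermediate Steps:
$w{\left(p \right)} = \frac{1}{2 p}$
$a{\left(N \right)} = \frac{2 N}{-4 + N}$
$s{\left(u \right)} = - \frac{5}{59} + \frac{1}{u}$ ($s{\left(u \right)} = 1 \frac{1}{u} + \frac{2 \cdot 5 \frac{1}{-4 + 5}}{-118} = \frac{1}{u} + 2 \cdot 5 \cdot 1^{-1} \left(- \frac{1}{118}\right) = \frac{1}{u} + 2 \cdot 5 \cdot 1 \left(- \frac{1}{118}\right) = \frac{1}{u} + 10 \left(- \frac{1}{118}\right) = \frac{1}{u} - \frac{5}{59} = - \frac{5}{59} + \frac{1}{u}$)
$\frac{w{\left(183 \right)}}{s{\left(128 \right)}} = \frac{\frac{1}{2} \cdot \frac{1}{183}}{- \frac{5}{59} + \frac{1}{128}} = \frac{1}{366 \left(- \frac{581}{7552}\right)} = \frac{1}{366} \left(- \frac{7552}{581}\right) = - \frac{3776}{106323}$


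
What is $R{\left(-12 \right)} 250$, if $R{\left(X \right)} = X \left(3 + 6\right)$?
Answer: $-27000$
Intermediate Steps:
$R{\left(X \right)} = 9 X$ ($R{\left(X \right)} = X 9 = 9 X$)
$R{\left(-12 \right)} 250 = 9 \left(-12\right) 250 = \left(-108\right) 250 = -27000$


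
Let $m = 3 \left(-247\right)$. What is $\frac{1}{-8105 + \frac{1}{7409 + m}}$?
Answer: $- \frac{6668}{54044139} \approx -0.00012338$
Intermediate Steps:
$m = -741$
$\frac{1}{-8105 + \frac{1}{7409 + m}} = \frac{1}{-8105 + \frac{1}{7409 - 741}} = \frac{1}{-8105 + \frac{1}{6668}} = \frac{1}{- \frac{54044139}{6668}} = - \frac{6668}{54044139}$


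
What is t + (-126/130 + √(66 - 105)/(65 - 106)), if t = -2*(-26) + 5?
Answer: 3642/65 - I*√39/41 ≈ 56.031 - 0.15232*I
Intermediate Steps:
t = 57 (t = 52 + 5 = 57)
t + (-126/130 + √(66 - 105)/(65 - 106)) = 57 + (-126/130 + √(66 - 105)/(65 - 106)) = 57 + (-126*1/130 + √(-39)/(-41)) = 57 + (-63/65 + (I*√39)*(-1/41)) = 57 + (-63/65 - I*√39/41) = 3642/65 - I*√39/41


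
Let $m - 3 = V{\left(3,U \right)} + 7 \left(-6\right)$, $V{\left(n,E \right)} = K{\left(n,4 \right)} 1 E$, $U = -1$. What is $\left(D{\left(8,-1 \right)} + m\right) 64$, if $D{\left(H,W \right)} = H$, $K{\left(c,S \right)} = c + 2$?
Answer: $-2304$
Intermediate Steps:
$K{\left(c,S \right)} = 2 + c$
$V{\left(n,E \right)} = E \left(2 + n\right)$ ($V{\left(n,E \right)} = \left(2 + n\right) 1 E = \left(2 + n\right) E = E \left(2 + n\right)$)
$m = -44$ ($m = 3 + \left(- (2 + 3) + 7 \left(-6\right)\right) = 3 - 47 = -44$)
$\left(D{\left(8,-1 \right)} + m\right) 64 = \left(8 - 44\right) 64 = \left(-36\right) 64 = -2304$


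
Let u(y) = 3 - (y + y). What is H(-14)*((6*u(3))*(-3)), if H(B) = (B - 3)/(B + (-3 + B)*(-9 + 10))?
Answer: 918/31 ≈ 29.613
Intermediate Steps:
u(y) = 3 - 2*y
H(B) = (-3 + B)/(-3 + 2*B) (H(B) = (-3 + B)/(B + (-3 + B)*1) = (-3 + B)/(B + (-3 + B)) = (-3 + B)/(-3 + 2*B))
H(-14)*((6*u(3))*(-3)) = ((-3 - 14)/(-3 + 2*(-14)))*((6*(3 - 2*3))*(-3)) = (-17/(-3 - 28))*((6*(3 - 6))*(-3)) = (-17/(-31))*((6*(-3))*(-3)) = (-1/31*(-17))*(-18*(-3)) = (17/31)*54 = 918/31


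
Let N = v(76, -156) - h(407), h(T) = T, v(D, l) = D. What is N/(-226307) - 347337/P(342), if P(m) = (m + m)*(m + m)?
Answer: -8716659347/11764343088 ≈ -0.74094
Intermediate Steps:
P(m) = 4*m**2 (P(m) = (2*m)*(2*m) = 4*m**2)
N = -331 (N = 76 - 1*407 = 76 - 407 = -331)
N/(-226307) - 347337/P(342) = -331/(-226307) - 347337/(4*342**2) = -331*(-1/226307) - 347337/(4*116964) = 331/226307 - 347337/467856 = 331/226307 - 347337*1/467856 = 331/226307 - 38593/51984 = -8716659347/11764343088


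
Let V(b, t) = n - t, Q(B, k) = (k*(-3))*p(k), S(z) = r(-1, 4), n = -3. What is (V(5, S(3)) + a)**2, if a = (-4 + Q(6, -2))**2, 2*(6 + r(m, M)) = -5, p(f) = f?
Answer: 273529/4 ≈ 68382.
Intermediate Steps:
r(m, M) = -17/2 (r(m, M) = -6 + (1/2)*(-5) = -6 - 5/2 = -17/2)
S(z) = -17/2
Q(B, k) = -3*k**2 (Q(B, k) = (k*(-3))*k = (-3*k)*k = -3*k**2)
a = 256 (a = (-4 - 3*(-2)**2)**2 = (-4 - 3*4)**2 = (-4 - 12)**2 = (-16)**2 = 256)
V(b, t) = -3 - t
(V(5, S(3)) + a)**2 = ((-3 - 1*(-17/2)) + 256)**2 = ((-3 + 17/2) + 256)**2 = (11/2 + 256)**2 = (523/2)**2 = 273529/4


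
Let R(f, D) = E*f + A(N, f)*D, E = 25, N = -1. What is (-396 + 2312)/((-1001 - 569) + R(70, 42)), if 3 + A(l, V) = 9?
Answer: 479/108 ≈ 4.4352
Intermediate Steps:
A(l, V) = 6 (A(l, V) = -3 + 9 = 6)
R(f, D) = 6*D + 25*f (R(f, D) = 25*f + 6*D = 6*D + 25*f)
(-396 + 2312)/((-1001 - 569) + R(70, 42)) = (-396 + 2312)/((-1001 - 569) + (6*42 + 25*70)) = 1916/(-1570 + (252 + 1750)) = 1916/(-1570 + 2002) = 1916/432 = 1916*(1/432) = 479/108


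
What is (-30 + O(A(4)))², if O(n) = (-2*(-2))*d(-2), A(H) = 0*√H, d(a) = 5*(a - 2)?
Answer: 12100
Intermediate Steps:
d(a) = -10 + 5*a (d(a) = 5*(-2 + a) = -10 + 5*a)
A(H) = 0
O(n) = -80 (O(n) = (-2*(-2))*(-10 + 5*(-2)) = 4*(-10 - 10) = 4*(-20) = -80)
(-30 + O(A(4)))² = (-30 - 80)² = (-110)² = 12100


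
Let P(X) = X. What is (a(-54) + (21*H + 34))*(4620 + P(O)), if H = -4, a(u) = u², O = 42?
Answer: 13361292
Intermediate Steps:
(a(-54) + (21*H + 34))*(4620 + P(O)) = ((-54)² + (21*(-4) + 34))*(4620 + 42) = (2916 + (-84 + 34))*4662 = (2916 - 50)*4662 = 2866*4662 = 13361292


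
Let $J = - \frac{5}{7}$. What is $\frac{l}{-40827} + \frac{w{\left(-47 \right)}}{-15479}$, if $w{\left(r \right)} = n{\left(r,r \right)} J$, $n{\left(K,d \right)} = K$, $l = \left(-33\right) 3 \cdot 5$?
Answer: $\frac{14680130}{1474575977} \approx 0.0099555$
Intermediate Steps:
$l = -495$ ($l = \left(-99\right) 5 = -495$)
$J = - \frac{5}{7}$ ($J = \left(-5\right) \frac{1}{7} = - \frac{5}{7} \approx -0.71429$)
$w{\left(r \right)} = - \frac{5 r}{7}$ ($w{\left(r \right)} = r \left(- \frac{5}{7}\right) = - \frac{5 r}{7}$)
$\frac{l}{-40827} + \frac{w{\left(-47 \right)}}{-15479} = - \frac{495}{-40827} + \frac{\left(- \frac{5}{7}\right) \left(-47\right)}{-15479} = \left(-495\right) \left(- \frac{1}{40827}\right) + \frac{235}{7} \left(- \frac{1}{15479}\right) = \frac{165}{13609} - \frac{235}{108353} = \frac{14680130}{1474575977}$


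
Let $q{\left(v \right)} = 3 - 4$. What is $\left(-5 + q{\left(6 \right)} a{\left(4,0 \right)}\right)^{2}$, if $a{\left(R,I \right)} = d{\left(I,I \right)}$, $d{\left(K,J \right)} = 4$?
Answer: $81$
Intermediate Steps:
$q{\left(v \right)} = -1$
$a{\left(R,I \right)} = 4$
$\left(-5 + q{\left(6 \right)} a{\left(4,0 \right)}\right)^{2} = \left(-5 - 4\right)^{2} = \left(-9\right)^{2} = 81$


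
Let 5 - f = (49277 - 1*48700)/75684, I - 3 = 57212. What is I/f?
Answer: 4330260060/377843 ≈ 11460.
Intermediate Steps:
I = 57215 (I = 3 + 57212 = 57215)
f = 377843/75684 (f = 5 - (49277 - 1*48700)/75684 = 5 - (49277 - 48700)/75684 = 5 - 577/75684 = 377843/75684 ≈ 4.9924)
I/f = 57215/(377843/75684) = 57215*(75684/377843) = 4330260060/377843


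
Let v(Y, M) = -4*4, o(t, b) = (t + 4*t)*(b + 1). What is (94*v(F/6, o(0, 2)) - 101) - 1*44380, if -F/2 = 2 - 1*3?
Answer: -45985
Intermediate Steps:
o(t, b) = 5*t*(1 + b) (o(t, b) = (5*t)*(1 + b) = 5*t*(1 + b))
F = 2 (F = -2*(2 - 1*3) = -2*(2 - 3) = -2*(-1) = 2)
v(Y, M) = -16
(94*v(F/6, o(0, 2)) - 101) - 1*44380 = (94*(-16) - 101) - 1*44380 = (-1504 - 101) - 44380 = -1605 - 44380 = -45985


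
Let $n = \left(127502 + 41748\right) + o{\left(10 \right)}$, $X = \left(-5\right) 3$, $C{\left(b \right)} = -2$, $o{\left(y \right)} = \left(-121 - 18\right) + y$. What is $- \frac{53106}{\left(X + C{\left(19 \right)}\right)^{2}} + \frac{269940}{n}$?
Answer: $- \frac{8903327166}{48875969} \approx -182.16$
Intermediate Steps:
$o{\left(y \right)} = -139 + y$
$X = -15$
$n = 169121$ ($n = \left(127502 + 41748\right) + \left(-139 + 10\right) = 169250 - 129 = 169121$)
$- \frac{53106}{\left(X + C{\left(19 \right)}\right)^{2}} + \frac{269940}{n} = - \frac{53106}{\left(-15 - 2\right)^{2}} + \frac{269940}{169121} = - \frac{53106}{\left(-17\right)^{2}} + 269940 \cdot \frac{1}{169121} = - \frac{53106}{289} + \frac{269940}{169121} = - \frac{8903327166}{48875969}$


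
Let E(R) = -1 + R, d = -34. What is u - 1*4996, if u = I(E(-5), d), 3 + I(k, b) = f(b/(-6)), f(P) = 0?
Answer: -4999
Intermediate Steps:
I(k, b) = -3 (I(k, b) = -3 + 0 = -3)
u = -3
u - 1*4996 = -3 - 1*4996 = -3 - 4996 = -4999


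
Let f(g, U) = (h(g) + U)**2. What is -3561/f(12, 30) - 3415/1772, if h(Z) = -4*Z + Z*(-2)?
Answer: -513923/130242 ≈ -3.9459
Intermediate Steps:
h(Z) = -6*Z (h(Z) = -4*Z - 2*Z = -6*Z)
f(g, U) = (U - 6*g)**2 (f(g, U) = (-6*g + U)**2 = (U - 6*g)**2)
-3561/f(12, 30) - 3415/1772 = -3561/(30 - 6*12)**2 - 3415/1772 = -3561/(30 - 72)**2 - 3415*1/1772 = -3561/((-42)**2) - 3415/1772 = -3561/1764 - 3415/1772 = -3561*1/1764 - 3415/1772 = -1187/588 - 3415/1772 = -513923/130242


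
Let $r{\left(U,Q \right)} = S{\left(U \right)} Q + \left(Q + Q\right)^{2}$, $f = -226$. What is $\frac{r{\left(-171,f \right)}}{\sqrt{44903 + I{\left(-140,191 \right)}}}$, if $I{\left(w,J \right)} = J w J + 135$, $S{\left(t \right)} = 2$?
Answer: $- \frac{101926 i \sqrt{562478}}{843717} \approx - 90.603 i$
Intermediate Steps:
$I{\left(w,J \right)} = 135 + w J^{2}$ ($I{\left(w,J \right)} = w J^{2} + 135 = 135 + w J^{2}$)
$r{\left(U,Q \right)} = 2 Q + 4 Q^{2}$ ($r{\left(U,Q \right)} = 2 Q + \left(Q + Q\right)^{2} = 2 Q + \left(2 Q\right)^{2} = 2 Q + 4 Q^{2}$)
$\frac{r{\left(-171,f \right)}}{\sqrt{44903 + I{\left(-140,191 \right)}}} = \frac{2 \left(-226\right) \left(1 + 2 \left(-226\right)\right)}{\sqrt{44903 + \left(135 - 140 \cdot 191^{2}\right)}} = \frac{2 \left(-226\right) \left(1 - 452\right)}{\sqrt{44903 + \left(135 - 5107340\right)}} = \frac{2 \left(-226\right) \left(-451\right)}{\sqrt{44903 + \left(135 - 5107340\right)}} = \frac{203852}{\sqrt{44903 - 5107205}} = \frac{203852}{\sqrt{-5062302}} = \frac{203852}{3 i \sqrt{562478}} = 203852 \left(- \frac{i \sqrt{562478}}{1687434}\right) = - \frac{101926 i \sqrt{562478}}{843717}$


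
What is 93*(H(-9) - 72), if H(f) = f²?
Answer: 837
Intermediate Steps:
93*(H(-9) - 72) = 93*((-9)² - 72) = 93*(81 - 72) = 93*9 = 837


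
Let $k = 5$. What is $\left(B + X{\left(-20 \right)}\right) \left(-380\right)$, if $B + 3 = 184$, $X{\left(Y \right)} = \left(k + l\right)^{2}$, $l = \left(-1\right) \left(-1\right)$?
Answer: $-82460$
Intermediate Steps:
$l = 1$
$X{\left(Y \right)} = 36$ ($X{\left(Y \right)} = \left(5 + 1\right)^{2} = 6^{2} = 36$)
$B = 181$ ($B = -3 + 184 = 181$)
$\left(B + X{\left(-20 \right)}\right) \left(-380\right) = \left(181 + 36\right) \left(-380\right) = 217 \left(-380\right) = -82460$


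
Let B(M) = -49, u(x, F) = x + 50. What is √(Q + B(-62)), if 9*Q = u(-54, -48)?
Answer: I*√445/3 ≈ 7.0317*I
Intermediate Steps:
u(x, F) = 50 + x
Q = -4/9 (Q = (50 - 54)/9 = (⅑)*(-4) = -4/9 ≈ -0.44444)
√(Q + B(-62)) = √(-4/9 - 49) = √(-445/9) = I*√445/3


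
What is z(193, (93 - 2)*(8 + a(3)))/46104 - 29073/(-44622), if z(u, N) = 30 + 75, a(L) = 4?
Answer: 74725939/114291816 ≈ 0.65382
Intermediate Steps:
z(u, N) = 105
z(193, (93 - 2)*(8 + a(3)))/46104 - 29073/(-44622) = 105/46104 - 29073/(-44622) = 105*(1/46104) - 29073*(-1/44622) = 35/15368 + 9691/14874 = 74725939/114291816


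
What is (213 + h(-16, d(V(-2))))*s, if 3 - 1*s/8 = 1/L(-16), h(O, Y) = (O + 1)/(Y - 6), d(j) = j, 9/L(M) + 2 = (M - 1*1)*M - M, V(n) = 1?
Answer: -49728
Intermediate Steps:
L(M) = 9/(-2 - M + M*(-1 + M)) (L(M) = 9/(-2 + ((M - 1*1)*M - M)) = 9/(-2 + ((M - 1)*M - M)) = 9/(-2 + ((-1 + M)*M - M)) = 9/(-2 + (M*(-1 + M) - M)) = 9/(-2 + (-M + M*(-1 + M))) = 9/(-2 - M + M*(-1 + M)))
h(O, Y) = (1 + O)/(-6 + Y)
s = -2072/9 (s = 24 - 8/(9/(-2 + (-16)² - 2*(-16))) = 24 - 8/(9/(-2 + 256 + 32)) = 24 - 8/(9/286) = 24 - 8/(9*(1/286)) = 24 - 8/9/286 = 24 - 8*286/9 = 24 - 2288/9 = -2072/9 ≈ -230.22)
(213 + h(-16, d(V(-2))))*s = (213 + (1 - 16)/(-6 + 1))*(-2072/9) = (213 - 15/(-5))*(-2072/9) = (213 - ⅕*(-15))*(-2072/9) = (213 + 3)*(-2072/9) = 216*(-2072/9) = -49728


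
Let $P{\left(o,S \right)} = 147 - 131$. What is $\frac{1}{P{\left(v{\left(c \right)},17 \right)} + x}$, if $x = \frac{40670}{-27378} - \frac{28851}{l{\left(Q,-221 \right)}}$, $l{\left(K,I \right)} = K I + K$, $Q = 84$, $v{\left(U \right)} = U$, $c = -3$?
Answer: $\frac{84324240}{1355571353} \approx 0.062206$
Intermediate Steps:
$P{\left(o,S \right)} = 16$
$l{\left(K,I \right)} = K + I K$ ($l{\left(K,I \right)} = I K + K = K + I K$)
$x = \frac{6383513}{84324240}$ ($x = \frac{40670}{-27378} - \frac{28851}{84 \left(1 - 221\right)} = 40670 \left(- \frac{1}{27378}\right) - \frac{28851}{84 \left(-220\right)} = - \frac{20335}{13689} - \frac{28851}{-18480} = - \frac{20335}{13689} - - \frac{9617}{6160} = - \frac{20335}{13689} + \frac{9617}{6160} = \frac{6383513}{84324240} \approx 0.075702$)
$\frac{1}{P{\left(v{\left(c \right)},17 \right)} + x} = \frac{1}{16 + \frac{6383513}{84324240}} = \frac{1}{\frac{1355571353}{84324240}} = \frac{84324240}{1355571353}$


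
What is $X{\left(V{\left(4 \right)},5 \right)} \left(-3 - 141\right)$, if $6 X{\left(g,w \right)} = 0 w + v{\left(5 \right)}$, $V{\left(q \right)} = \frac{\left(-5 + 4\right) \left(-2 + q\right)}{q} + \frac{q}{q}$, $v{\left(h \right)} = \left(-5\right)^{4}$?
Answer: $-15000$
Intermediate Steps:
$v{\left(h \right)} = 625$
$V{\left(q \right)} = 1 + \frac{2 - q}{q}$ ($V{\left(q \right)} = \frac{\left(-1\right) \left(-2 + q\right)}{q} + 1 = \frac{2 - q}{q} + 1 = 1 + \frac{2 - q}{q}$)
$X{\left(g,w \right)} = \frac{625}{6}$ ($X{\left(g,w \right)} = \frac{0 w + 625}{6} = \frac{0 + 625}{6} = \frac{1}{6} \cdot 625 = \frac{625}{6}$)
$X{\left(V{\left(4 \right)},5 \right)} \left(-3 - 141\right) = \frac{625 \left(-3 - 141\right)}{6} = \frac{625}{6} \left(-144\right) = -15000$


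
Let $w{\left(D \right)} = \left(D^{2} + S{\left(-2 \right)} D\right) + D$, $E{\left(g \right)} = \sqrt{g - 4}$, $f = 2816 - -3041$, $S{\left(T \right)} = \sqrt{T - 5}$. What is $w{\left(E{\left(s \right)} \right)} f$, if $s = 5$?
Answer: $11714 + 5857 i \sqrt{7} \approx 11714.0 + 15496.0 i$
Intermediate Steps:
$S{\left(T \right)} = \sqrt{-5 + T}$
$f = 5857$ ($f = 2816 + 3041 = 5857$)
$E{\left(g \right)} = \sqrt{-4 + g}$
$w{\left(D \right)} = D + D^{2} + i D \sqrt{7}$ ($w{\left(D \right)} = \left(D^{2} + \sqrt{-5 - 2} D\right) + D = \left(D^{2} + \sqrt{-7} D\right) + D = \left(D^{2} + i \sqrt{7} D\right) + D = \left(D^{2} + i D \sqrt{7}\right) + D = D + D^{2} + i D \sqrt{7}$)
$w{\left(E{\left(s \right)} \right)} f = \sqrt{-4 + 5} \left(1 + \sqrt{-4 + 5} + i \sqrt{7}\right) 5857 = \sqrt{1} \left(1 + \sqrt{1} + i \sqrt{7}\right) 5857 = 1 \left(1 + 1 + i \sqrt{7}\right) 5857 = 1 \left(2 + i \sqrt{7}\right) 5857 = \left(2 + i \sqrt{7}\right) 5857 = 11714 + 5857 i \sqrt{7}$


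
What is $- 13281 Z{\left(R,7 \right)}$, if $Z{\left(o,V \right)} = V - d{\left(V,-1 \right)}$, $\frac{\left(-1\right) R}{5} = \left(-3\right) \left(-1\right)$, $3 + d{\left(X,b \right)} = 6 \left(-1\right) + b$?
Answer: $-225777$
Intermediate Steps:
$d{\left(X,b \right)} = -9 + b$ ($d{\left(X,b \right)} = -3 + \left(6 \left(-1\right) + b\right) = -3 + \left(-6 + b\right) = -9 + b$)
$R = -15$ ($R = - 5 \left(\left(-3\right) \left(-1\right)\right) = \left(-5\right) 3 = -15$)
$Z{\left(o,V \right)} = 10 + V$ ($Z{\left(o,V \right)} = V - \left(-9 - 1\right) = V - -10 = V + 10 = 10 + V$)
$- 13281 Z{\left(R,7 \right)} = - 13281 \left(10 + 7\right) = \left(-13281\right) 17 = -225777$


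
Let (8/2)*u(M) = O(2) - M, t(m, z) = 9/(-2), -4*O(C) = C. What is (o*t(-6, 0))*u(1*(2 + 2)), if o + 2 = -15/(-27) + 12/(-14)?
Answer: -1305/112 ≈ -11.652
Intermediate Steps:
O(C) = -C/4
t(m, z) = -9/2 (t(m, z) = 9*(-1/2) = -9/2)
u(M) = -1/8 - M/4 (u(M) = (-1/4*2 - M)/4 = (-1/2 - M)/4 = -1/8 - M/4)
o = -145/63 (o = -2 + (-15/(-27) + 12/(-14)) = -2 + (-15*(-1/27) + 12*(-1/14)) = -2 + (5/9 - 6/7) = -2 - 19/63 = -145/63 ≈ -2.3016)
(o*t(-6, 0))*u(1*(2 + 2)) = (-145/63*(-9/2))*(-1/8 - (2 + 2)/4) = 145*(-1/8 - 4/4)/14 = 145*(-1/8 - 1/4*4)/14 = 145*(-1/8 - 1)/14 = (145/14)*(-9/8) = -1305/112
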